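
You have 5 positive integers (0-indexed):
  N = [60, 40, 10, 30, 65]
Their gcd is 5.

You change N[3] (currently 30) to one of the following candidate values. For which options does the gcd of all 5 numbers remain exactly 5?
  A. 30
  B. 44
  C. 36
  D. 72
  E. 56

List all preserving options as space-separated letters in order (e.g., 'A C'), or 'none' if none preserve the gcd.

Old gcd = 5; gcd of others (without N[3]) = 5
New gcd for candidate v: gcd(5, v). Preserves old gcd iff gcd(5, v) = 5.
  Option A: v=30, gcd(5,30)=5 -> preserves
  Option B: v=44, gcd(5,44)=1 -> changes
  Option C: v=36, gcd(5,36)=1 -> changes
  Option D: v=72, gcd(5,72)=1 -> changes
  Option E: v=56, gcd(5,56)=1 -> changes

Answer: A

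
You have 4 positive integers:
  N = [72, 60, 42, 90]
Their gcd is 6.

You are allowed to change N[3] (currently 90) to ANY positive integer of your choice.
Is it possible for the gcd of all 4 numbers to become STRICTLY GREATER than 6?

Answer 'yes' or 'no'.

Answer: no

Derivation:
Current gcd = 6
gcd of all OTHER numbers (without N[3]=90): gcd([72, 60, 42]) = 6
The new gcd after any change is gcd(6, new_value).
This can be at most 6.
Since 6 = old gcd 6, the gcd can only stay the same or decrease.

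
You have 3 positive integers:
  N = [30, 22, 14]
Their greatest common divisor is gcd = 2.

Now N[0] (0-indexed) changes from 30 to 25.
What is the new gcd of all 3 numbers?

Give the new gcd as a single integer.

Numbers: [30, 22, 14], gcd = 2
Change: index 0, 30 -> 25
gcd of the OTHER numbers (without index 0): gcd([22, 14]) = 2
New gcd = gcd(g_others, new_val) = gcd(2, 25) = 1

Answer: 1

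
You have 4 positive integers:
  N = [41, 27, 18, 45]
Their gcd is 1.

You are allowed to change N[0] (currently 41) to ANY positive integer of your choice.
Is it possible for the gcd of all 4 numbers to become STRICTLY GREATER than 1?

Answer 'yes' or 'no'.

Answer: yes

Derivation:
Current gcd = 1
gcd of all OTHER numbers (without N[0]=41): gcd([27, 18, 45]) = 9
The new gcd after any change is gcd(9, new_value).
This can be at most 9.
Since 9 > old gcd 1, the gcd CAN increase (e.g., set N[0] = 9).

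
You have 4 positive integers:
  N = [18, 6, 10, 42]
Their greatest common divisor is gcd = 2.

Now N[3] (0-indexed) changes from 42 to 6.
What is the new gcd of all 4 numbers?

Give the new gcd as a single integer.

Answer: 2

Derivation:
Numbers: [18, 6, 10, 42], gcd = 2
Change: index 3, 42 -> 6
gcd of the OTHER numbers (without index 3): gcd([18, 6, 10]) = 2
New gcd = gcd(g_others, new_val) = gcd(2, 6) = 2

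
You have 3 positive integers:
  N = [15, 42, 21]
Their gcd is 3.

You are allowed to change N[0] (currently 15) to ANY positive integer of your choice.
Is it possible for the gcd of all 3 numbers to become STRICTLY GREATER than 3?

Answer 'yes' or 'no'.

Answer: yes

Derivation:
Current gcd = 3
gcd of all OTHER numbers (without N[0]=15): gcd([42, 21]) = 21
The new gcd after any change is gcd(21, new_value).
This can be at most 21.
Since 21 > old gcd 3, the gcd CAN increase (e.g., set N[0] = 21).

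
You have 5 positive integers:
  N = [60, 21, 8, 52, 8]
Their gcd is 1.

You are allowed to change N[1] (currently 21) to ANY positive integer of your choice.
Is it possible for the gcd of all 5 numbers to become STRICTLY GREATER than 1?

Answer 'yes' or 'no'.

Answer: yes

Derivation:
Current gcd = 1
gcd of all OTHER numbers (without N[1]=21): gcd([60, 8, 52, 8]) = 4
The new gcd after any change is gcd(4, new_value).
This can be at most 4.
Since 4 > old gcd 1, the gcd CAN increase (e.g., set N[1] = 4).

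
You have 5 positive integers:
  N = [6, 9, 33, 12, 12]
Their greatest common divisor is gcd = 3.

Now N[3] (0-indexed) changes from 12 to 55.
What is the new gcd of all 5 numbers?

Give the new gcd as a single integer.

Answer: 1

Derivation:
Numbers: [6, 9, 33, 12, 12], gcd = 3
Change: index 3, 12 -> 55
gcd of the OTHER numbers (without index 3): gcd([6, 9, 33, 12]) = 3
New gcd = gcd(g_others, new_val) = gcd(3, 55) = 1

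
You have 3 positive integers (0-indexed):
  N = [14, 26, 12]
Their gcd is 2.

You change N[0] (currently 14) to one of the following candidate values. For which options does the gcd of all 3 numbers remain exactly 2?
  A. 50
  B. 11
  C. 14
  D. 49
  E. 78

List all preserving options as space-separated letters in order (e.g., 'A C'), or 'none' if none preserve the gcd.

Answer: A C E

Derivation:
Old gcd = 2; gcd of others (without N[0]) = 2
New gcd for candidate v: gcd(2, v). Preserves old gcd iff gcd(2, v) = 2.
  Option A: v=50, gcd(2,50)=2 -> preserves
  Option B: v=11, gcd(2,11)=1 -> changes
  Option C: v=14, gcd(2,14)=2 -> preserves
  Option D: v=49, gcd(2,49)=1 -> changes
  Option E: v=78, gcd(2,78)=2 -> preserves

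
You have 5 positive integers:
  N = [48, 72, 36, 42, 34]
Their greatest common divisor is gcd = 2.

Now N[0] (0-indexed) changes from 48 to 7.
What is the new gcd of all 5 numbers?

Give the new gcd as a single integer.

Answer: 1

Derivation:
Numbers: [48, 72, 36, 42, 34], gcd = 2
Change: index 0, 48 -> 7
gcd of the OTHER numbers (without index 0): gcd([72, 36, 42, 34]) = 2
New gcd = gcd(g_others, new_val) = gcd(2, 7) = 1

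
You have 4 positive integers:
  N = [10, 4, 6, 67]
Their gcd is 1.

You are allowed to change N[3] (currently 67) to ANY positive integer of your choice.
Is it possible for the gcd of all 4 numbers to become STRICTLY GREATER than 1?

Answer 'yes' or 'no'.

Answer: yes

Derivation:
Current gcd = 1
gcd of all OTHER numbers (without N[3]=67): gcd([10, 4, 6]) = 2
The new gcd after any change is gcd(2, new_value).
This can be at most 2.
Since 2 > old gcd 1, the gcd CAN increase (e.g., set N[3] = 2).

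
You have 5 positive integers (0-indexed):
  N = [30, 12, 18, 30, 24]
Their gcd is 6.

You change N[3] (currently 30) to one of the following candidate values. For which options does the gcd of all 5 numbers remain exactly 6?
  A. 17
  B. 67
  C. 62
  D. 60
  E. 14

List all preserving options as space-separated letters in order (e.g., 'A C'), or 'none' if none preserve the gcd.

Answer: D

Derivation:
Old gcd = 6; gcd of others (without N[3]) = 6
New gcd for candidate v: gcd(6, v). Preserves old gcd iff gcd(6, v) = 6.
  Option A: v=17, gcd(6,17)=1 -> changes
  Option B: v=67, gcd(6,67)=1 -> changes
  Option C: v=62, gcd(6,62)=2 -> changes
  Option D: v=60, gcd(6,60)=6 -> preserves
  Option E: v=14, gcd(6,14)=2 -> changes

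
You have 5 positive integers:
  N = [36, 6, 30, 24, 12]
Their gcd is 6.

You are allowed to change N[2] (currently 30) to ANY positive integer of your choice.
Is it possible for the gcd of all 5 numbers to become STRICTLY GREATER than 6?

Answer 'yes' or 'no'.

Answer: no

Derivation:
Current gcd = 6
gcd of all OTHER numbers (without N[2]=30): gcd([36, 6, 24, 12]) = 6
The new gcd after any change is gcd(6, new_value).
This can be at most 6.
Since 6 = old gcd 6, the gcd can only stay the same or decrease.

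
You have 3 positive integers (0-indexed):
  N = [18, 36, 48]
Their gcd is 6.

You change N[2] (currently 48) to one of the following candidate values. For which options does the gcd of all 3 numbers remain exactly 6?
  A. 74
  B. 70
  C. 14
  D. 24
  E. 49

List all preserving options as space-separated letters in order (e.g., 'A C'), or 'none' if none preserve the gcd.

Old gcd = 6; gcd of others (without N[2]) = 18
New gcd for candidate v: gcd(18, v). Preserves old gcd iff gcd(18, v) = 6.
  Option A: v=74, gcd(18,74)=2 -> changes
  Option B: v=70, gcd(18,70)=2 -> changes
  Option C: v=14, gcd(18,14)=2 -> changes
  Option D: v=24, gcd(18,24)=6 -> preserves
  Option E: v=49, gcd(18,49)=1 -> changes

Answer: D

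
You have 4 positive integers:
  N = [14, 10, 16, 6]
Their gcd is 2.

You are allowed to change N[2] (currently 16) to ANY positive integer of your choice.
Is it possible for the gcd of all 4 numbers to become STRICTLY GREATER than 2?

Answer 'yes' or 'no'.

Current gcd = 2
gcd of all OTHER numbers (without N[2]=16): gcd([14, 10, 6]) = 2
The new gcd after any change is gcd(2, new_value).
This can be at most 2.
Since 2 = old gcd 2, the gcd can only stay the same or decrease.

Answer: no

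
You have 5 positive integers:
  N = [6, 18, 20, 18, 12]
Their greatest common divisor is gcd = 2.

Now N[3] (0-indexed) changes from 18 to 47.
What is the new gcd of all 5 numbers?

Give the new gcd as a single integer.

Answer: 1

Derivation:
Numbers: [6, 18, 20, 18, 12], gcd = 2
Change: index 3, 18 -> 47
gcd of the OTHER numbers (without index 3): gcd([6, 18, 20, 12]) = 2
New gcd = gcd(g_others, new_val) = gcd(2, 47) = 1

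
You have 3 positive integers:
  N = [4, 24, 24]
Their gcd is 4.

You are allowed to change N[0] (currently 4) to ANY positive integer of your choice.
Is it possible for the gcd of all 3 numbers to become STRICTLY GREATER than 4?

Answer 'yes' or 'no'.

Answer: yes

Derivation:
Current gcd = 4
gcd of all OTHER numbers (without N[0]=4): gcd([24, 24]) = 24
The new gcd after any change is gcd(24, new_value).
This can be at most 24.
Since 24 > old gcd 4, the gcd CAN increase (e.g., set N[0] = 24).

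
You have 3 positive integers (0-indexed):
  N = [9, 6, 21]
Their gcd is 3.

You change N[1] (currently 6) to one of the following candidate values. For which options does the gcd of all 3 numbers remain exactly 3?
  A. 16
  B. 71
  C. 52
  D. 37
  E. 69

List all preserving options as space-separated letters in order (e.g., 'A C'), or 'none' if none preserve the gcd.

Old gcd = 3; gcd of others (without N[1]) = 3
New gcd for candidate v: gcd(3, v). Preserves old gcd iff gcd(3, v) = 3.
  Option A: v=16, gcd(3,16)=1 -> changes
  Option B: v=71, gcd(3,71)=1 -> changes
  Option C: v=52, gcd(3,52)=1 -> changes
  Option D: v=37, gcd(3,37)=1 -> changes
  Option E: v=69, gcd(3,69)=3 -> preserves

Answer: E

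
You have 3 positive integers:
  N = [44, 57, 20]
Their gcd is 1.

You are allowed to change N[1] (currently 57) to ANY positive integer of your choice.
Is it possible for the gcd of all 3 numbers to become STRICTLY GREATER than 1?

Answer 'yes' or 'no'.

Current gcd = 1
gcd of all OTHER numbers (without N[1]=57): gcd([44, 20]) = 4
The new gcd after any change is gcd(4, new_value).
This can be at most 4.
Since 4 > old gcd 1, the gcd CAN increase (e.g., set N[1] = 4).

Answer: yes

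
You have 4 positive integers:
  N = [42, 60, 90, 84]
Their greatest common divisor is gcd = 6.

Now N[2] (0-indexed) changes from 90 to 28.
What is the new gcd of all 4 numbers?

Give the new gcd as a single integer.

Answer: 2

Derivation:
Numbers: [42, 60, 90, 84], gcd = 6
Change: index 2, 90 -> 28
gcd of the OTHER numbers (without index 2): gcd([42, 60, 84]) = 6
New gcd = gcd(g_others, new_val) = gcd(6, 28) = 2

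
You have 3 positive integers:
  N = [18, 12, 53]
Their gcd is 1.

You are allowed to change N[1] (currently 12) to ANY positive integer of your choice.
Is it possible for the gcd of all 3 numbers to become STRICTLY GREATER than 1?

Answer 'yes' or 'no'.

Current gcd = 1
gcd of all OTHER numbers (without N[1]=12): gcd([18, 53]) = 1
The new gcd after any change is gcd(1, new_value).
This can be at most 1.
Since 1 = old gcd 1, the gcd can only stay the same or decrease.

Answer: no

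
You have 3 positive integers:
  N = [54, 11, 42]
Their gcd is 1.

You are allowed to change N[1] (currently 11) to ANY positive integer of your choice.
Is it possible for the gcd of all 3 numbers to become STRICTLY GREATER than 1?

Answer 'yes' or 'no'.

Answer: yes

Derivation:
Current gcd = 1
gcd of all OTHER numbers (without N[1]=11): gcd([54, 42]) = 6
The new gcd after any change is gcd(6, new_value).
This can be at most 6.
Since 6 > old gcd 1, the gcd CAN increase (e.g., set N[1] = 6).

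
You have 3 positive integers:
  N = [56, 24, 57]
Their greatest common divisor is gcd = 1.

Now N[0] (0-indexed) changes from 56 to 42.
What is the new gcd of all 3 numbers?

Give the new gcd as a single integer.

Numbers: [56, 24, 57], gcd = 1
Change: index 0, 56 -> 42
gcd of the OTHER numbers (without index 0): gcd([24, 57]) = 3
New gcd = gcd(g_others, new_val) = gcd(3, 42) = 3

Answer: 3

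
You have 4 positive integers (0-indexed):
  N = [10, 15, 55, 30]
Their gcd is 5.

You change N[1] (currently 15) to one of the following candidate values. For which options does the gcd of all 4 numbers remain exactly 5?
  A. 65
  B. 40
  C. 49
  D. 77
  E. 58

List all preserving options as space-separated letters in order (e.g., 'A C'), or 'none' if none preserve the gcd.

Old gcd = 5; gcd of others (without N[1]) = 5
New gcd for candidate v: gcd(5, v). Preserves old gcd iff gcd(5, v) = 5.
  Option A: v=65, gcd(5,65)=5 -> preserves
  Option B: v=40, gcd(5,40)=5 -> preserves
  Option C: v=49, gcd(5,49)=1 -> changes
  Option D: v=77, gcd(5,77)=1 -> changes
  Option E: v=58, gcd(5,58)=1 -> changes

Answer: A B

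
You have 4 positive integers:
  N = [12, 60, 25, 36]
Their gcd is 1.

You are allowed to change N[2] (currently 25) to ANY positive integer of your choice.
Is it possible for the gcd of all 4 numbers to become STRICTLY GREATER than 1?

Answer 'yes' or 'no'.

Answer: yes

Derivation:
Current gcd = 1
gcd of all OTHER numbers (without N[2]=25): gcd([12, 60, 36]) = 12
The new gcd after any change is gcd(12, new_value).
This can be at most 12.
Since 12 > old gcd 1, the gcd CAN increase (e.g., set N[2] = 12).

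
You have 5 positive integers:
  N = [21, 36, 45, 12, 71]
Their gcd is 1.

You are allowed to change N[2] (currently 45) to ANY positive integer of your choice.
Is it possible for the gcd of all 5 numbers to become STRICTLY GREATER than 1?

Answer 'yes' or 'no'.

Current gcd = 1
gcd of all OTHER numbers (without N[2]=45): gcd([21, 36, 12, 71]) = 1
The new gcd after any change is gcd(1, new_value).
This can be at most 1.
Since 1 = old gcd 1, the gcd can only stay the same or decrease.

Answer: no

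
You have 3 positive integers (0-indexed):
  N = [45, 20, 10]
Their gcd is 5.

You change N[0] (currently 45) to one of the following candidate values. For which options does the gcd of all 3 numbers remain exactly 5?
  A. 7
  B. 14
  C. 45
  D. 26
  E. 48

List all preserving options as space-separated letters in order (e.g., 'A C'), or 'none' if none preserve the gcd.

Old gcd = 5; gcd of others (without N[0]) = 10
New gcd for candidate v: gcd(10, v). Preserves old gcd iff gcd(10, v) = 5.
  Option A: v=7, gcd(10,7)=1 -> changes
  Option B: v=14, gcd(10,14)=2 -> changes
  Option C: v=45, gcd(10,45)=5 -> preserves
  Option D: v=26, gcd(10,26)=2 -> changes
  Option E: v=48, gcd(10,48)=2 -> changes

Answer: C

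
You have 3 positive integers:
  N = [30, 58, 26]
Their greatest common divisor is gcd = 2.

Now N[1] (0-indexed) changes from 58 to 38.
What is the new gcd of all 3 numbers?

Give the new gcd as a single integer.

Answer: 2

Derivation:
Numbers: [30, 58, 26], gcd = 2
Change: index 1, 58 -> 38
gcd of the OTHER numbers (without index 1): gcd([30, 26]) = 2
New gcd = gcd(g_others, new_val) = gcd(2, 38) = 2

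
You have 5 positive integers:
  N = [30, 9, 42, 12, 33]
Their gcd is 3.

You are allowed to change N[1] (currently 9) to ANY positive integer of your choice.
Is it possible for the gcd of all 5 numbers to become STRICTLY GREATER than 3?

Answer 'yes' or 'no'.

Answer: no

Derivation:
Current gcd = 3
gcd of all OTHER numbers (without N[1]=9): gcd([30, 42, 12, 33]) = 3
The new gcd after any change is gcd(3, new_value).
This can be at most 3.
Since 3 = old gcd 3, the gcd can only stay the same or decrease.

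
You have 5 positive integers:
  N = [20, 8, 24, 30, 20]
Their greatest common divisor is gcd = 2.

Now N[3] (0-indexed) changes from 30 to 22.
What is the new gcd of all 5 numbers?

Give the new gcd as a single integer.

Numbers: [20, 8, 24, 30, 20], gcd = 2
Change: index 3, 30 -> 22
gcd of the OTHER numbers (without index 3): gcd([20, 8, 24, 20]) = 4
New gcd = gcd(g_others, new_val) = gcd(4, 22) = 2

Answer: 2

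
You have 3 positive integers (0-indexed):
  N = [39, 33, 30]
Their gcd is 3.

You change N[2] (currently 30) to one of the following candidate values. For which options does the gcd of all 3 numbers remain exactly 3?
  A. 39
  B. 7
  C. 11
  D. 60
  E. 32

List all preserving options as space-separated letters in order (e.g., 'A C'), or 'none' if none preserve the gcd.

Old gcd = 3; gcd of others (without N[2]) = 3
New gcd for candidate v: gcd(3, v). Preserves old gcd iff gcd(3, v) = 3.
  Option A: v=39, gcd(3,39)=3 -> preserves
  Option B: v=7, gcd(3,7)=1 -> changes
  Option C: v=11, gcd(3,11)=1 -> changes
  Option D: v=60, gcd(3,60)=3 -> preserves
  Option E: v=32, gcd(3,32)=1 -> changes

Answer: A D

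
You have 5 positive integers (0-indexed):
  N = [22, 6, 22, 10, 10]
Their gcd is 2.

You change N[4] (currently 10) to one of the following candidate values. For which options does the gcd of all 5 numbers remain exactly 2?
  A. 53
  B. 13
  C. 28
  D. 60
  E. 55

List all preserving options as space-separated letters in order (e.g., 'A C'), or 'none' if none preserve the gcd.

Answer: C D

Derivation:
Old gcd = 2; gcd of others (without N[4]) = 2
New gcd for candidate v: gcd(2, v). Preserves old gcd iff gcd(2, v) = 2.
  Option A: v=53, gcd(2,53)=1 -> changes
  Option B: v=13, gcd(2,13)=1 -> changes
  Option C: v=28, gcd(2,28)=2 -> preserves
  Option D: v=60, gcd(2,60)=2 -> preserves
  Option E: v=55, gcd(2,55)=1 -> changes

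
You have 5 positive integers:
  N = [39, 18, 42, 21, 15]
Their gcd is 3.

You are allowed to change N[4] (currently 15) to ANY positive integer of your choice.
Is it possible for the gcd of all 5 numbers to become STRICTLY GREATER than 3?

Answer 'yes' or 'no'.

Answer: no

Derivation:
Current gcd = 3
gcd of all OTHER numbers (without N[4]=15): gcd([39, 18, 42, 21]) = 3
The new gcd after any change is gcd(3, new_value).
This can be at most 3.
Since 3 = old gcd 3, the gcd can only stay the same or decrease.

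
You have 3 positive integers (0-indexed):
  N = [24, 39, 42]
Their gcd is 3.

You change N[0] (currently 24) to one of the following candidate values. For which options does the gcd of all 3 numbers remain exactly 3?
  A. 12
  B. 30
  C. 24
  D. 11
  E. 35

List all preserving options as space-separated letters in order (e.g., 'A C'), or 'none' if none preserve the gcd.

Answer: A B C

Derivation:
Old gcd = 3; gcd of others (without N[0]) = 3
New gcd for candidate v: gcd(3, v). Preserves old gcd iff gcd(3, v) = 3.
  Option A: v=12, gcd(3,12)=3 -> preserves
  Option B: v=30, gcd(3,30)=3 -> preserves
  Option C: v=24, gcd(3,24)=3 -> preserves
  Option D: v=11, gcd(3,11)=1 -> changes
  Option E: v=35, gcd(3,35)=1 -> changes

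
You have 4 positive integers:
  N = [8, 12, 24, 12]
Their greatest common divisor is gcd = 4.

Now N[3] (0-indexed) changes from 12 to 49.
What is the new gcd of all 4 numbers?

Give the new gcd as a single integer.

Numbers: [8, 12, 24, 12], gcd = 4
Change: index 3, 12 -> 49
gcd of the OTHER numbers (without index 3): gcd([8, 12, 24]) = 4
New gcd = gcd(g_others, new_val) = gcd(4, 49) = 1

Answer: 1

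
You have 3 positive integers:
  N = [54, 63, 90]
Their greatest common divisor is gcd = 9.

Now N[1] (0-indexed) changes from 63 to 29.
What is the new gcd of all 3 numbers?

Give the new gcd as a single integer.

Numbers: [54, 63, 90], gcd = 9
Change: index 1, 63 -> 29
gcd of the OTHER numbers (without index 1): gcd([54, 90]) = 18
New gcd = gcd(g_others, new_val) = gcd(18, 29) = 1

Answer: 1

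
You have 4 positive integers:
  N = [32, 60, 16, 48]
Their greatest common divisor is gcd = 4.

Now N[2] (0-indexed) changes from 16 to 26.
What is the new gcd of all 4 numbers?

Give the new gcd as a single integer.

Numbers: [32, 60, 16, 48], gcd = 4
Change: index 2, 16 -> 26
gcd of the OTHER numbers (without index 2): gcd([32, 60, 48]) = 4
New gcd = gcd(g_others, new_val) = gcd(4, 26) = 2

Answer: 2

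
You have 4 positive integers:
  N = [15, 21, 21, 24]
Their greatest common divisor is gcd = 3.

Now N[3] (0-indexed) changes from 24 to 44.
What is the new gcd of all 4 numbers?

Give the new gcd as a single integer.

Numbers: [15, 21, 21, 24], gcd = 3
Change: index 3, 24 -> 44
gcd of the OTHER numbers (without index 3): gcd([15, 21, 21]) = 3
New gcd = gcd(g_others, new_val) = gcd(3, 44) = 1

Answer: 1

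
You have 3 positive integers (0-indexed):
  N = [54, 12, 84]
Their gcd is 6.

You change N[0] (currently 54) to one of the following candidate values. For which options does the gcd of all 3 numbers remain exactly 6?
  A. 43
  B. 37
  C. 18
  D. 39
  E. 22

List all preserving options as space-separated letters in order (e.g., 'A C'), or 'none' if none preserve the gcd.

Answer: C

Derivation:
Old gcd = 6; gcd of others (without N[0]) = 12
New gcd for candidate v: gcd(12, v). Preserves old gcd iff gcd(12, v) = 6.
  Option A: v=43, gcd(12,43)=1 -> changes
  Option B: v=37, gcd(12,37)=1 -> changes
  Option C: v=18, gcd(12,18)=6 -> preserves
  Option D: v=39, gcd(12,39)=3 -> changes
  Option E: v=22, gcd(12,22)=2 -> changes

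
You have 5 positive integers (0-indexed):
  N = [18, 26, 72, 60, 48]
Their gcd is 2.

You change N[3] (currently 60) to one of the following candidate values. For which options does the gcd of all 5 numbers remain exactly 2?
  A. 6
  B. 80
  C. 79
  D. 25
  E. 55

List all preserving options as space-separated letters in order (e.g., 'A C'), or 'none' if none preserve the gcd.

Answer: A B

Derivation:
Old gcd = 2; gcd of others (without N[3]) = 2
New gcd for candidate v: gcd(2, v). Preserves old gcd iff gcd(2, v) = 2.
  Option A: v=6, gcd(2,6)=2 -> preserves
  Option B: v=80, gcd(2,80)=2 -> preserves
  Option C: v=79, gcd(2,79)=1 -> changes
  Option D: v=25, gcd(2,25)=1 -> changes
  Option E: v=55, gcd(2,55)=1 -> changes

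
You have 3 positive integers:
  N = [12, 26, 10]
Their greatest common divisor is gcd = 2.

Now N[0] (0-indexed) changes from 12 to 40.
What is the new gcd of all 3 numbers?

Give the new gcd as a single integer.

Answer: 2

Derivation:
Numbers: [12, 26, 10], gcd = 2
Change: index 0, 12 -> 40
gcd of the OTHER numbers (without index 0): gcd([26, 10]) = 2
New gcd = gcd(g_others, new_val) = gcd(2, 40) = 2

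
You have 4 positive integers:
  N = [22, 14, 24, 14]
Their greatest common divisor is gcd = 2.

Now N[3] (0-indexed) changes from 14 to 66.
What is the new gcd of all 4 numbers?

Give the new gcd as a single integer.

Answer: 2

Derivation:
Numbers: [22, 14, 24, 14], gcd = 2
Change: index 3, 14 -> 66
gcd of the OTHER numbers (without index 3): gcd([22, 14, 24]) = 2
New gcd = gcd(g_others, new_val) = gcd(2, 66) = 2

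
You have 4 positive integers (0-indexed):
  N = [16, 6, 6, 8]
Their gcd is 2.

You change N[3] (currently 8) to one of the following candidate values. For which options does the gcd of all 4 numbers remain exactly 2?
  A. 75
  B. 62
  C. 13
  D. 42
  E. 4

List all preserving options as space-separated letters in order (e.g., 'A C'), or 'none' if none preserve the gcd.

Old gcd = 2; gcd of others (without N[3]) = 2
New gcd for candidate v: gcd(2, v). Preserves old gcd iff gcd(2, v) = 2.
  Option A: v=75, gcd(2,75)=1 -> changes
  Option B: v=62, gcd(2,62)=2 -> preserves
  Option C: v=13, gcd(2,13)=1 -> changes
  Option D: v=42, gcd(2,42)=2 -> preserves
  Option E: v=4, gcd(2,4)=2 -> preserves

Answer: B D E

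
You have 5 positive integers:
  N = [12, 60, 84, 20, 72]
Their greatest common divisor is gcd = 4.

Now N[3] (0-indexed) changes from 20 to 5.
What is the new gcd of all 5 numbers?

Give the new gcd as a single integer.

Numbers: [12, 60, 84, 20, 72], gcd = 4
Change: index 3, 20 -> 5
gcd of the OTHER numbers (without index 3): gcd([12, 60, 84, 72]) = 12
New gcd = gcd(g_others, new_val) = gcd(12, 5) = 1

Answer: 1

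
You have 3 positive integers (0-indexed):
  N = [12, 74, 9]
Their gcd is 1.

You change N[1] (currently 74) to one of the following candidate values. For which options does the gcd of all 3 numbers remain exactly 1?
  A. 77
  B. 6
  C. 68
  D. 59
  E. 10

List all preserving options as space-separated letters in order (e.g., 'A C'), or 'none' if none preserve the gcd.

Old gcd = 1; gcd of others (without N[1]) = 3
New gcd for candidate v: gcd(3, v). Preserves old gcd iff gcd(3, v) = 1.
  Option A: v=77, gcd(3,77)=1 -> preserves
  Option B: v=6, gcd(3,6)=3 -> changes
  Option C: v=68, gcd(3,68)=1 -> preserves
  Option D: v=59, gcd(3,59)=1 -> preserves
  Option E: v=10, gcd(3,10)=1 -> preserves

Answer: A C D E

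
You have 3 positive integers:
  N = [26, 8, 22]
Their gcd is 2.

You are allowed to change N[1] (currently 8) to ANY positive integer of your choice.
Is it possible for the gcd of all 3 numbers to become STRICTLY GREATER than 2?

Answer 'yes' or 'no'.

Current gcd = 2
gcd of all OTHER numbers (without N[1]=8): gcd([26, 22]) = 2
The new gcd after any change is gcd(2, new_value).
This can be at most 2.
Since 2 = old gcd 2, the gcd can only stay the same or decrease.

Answer: no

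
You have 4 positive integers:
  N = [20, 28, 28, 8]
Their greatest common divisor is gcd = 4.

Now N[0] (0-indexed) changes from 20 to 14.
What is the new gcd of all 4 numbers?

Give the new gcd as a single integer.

Answer: 2

Derivation:
Numbers: [20, 28, 28, 8], gcd = 4
Change: index 0, 20 -> 14
gcd of the OTHER numbers (without index 0): gcd([28, 28, 8]) = 4
New gcd = gcd(g_others, new_val) = gcd(4, 14) = 2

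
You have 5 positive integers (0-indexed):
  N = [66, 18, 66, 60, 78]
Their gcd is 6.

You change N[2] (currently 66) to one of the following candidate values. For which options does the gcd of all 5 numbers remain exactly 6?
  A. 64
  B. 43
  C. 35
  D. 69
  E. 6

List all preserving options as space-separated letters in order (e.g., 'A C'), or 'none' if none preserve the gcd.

Answer: E

Derivation:
Old gcd = 6; gcd of others (without N[2]) = 6
New gcd for candidate v: gcd(6, v). Preserves old gcd iff gcd(6, v) = 6.
  Option A: v=64, gcd(6,64)=2 -> changes
  Option B: v=43, gcd(6,43)=1 -> changes
  Option C: v=35, gcd(6,35)=1 -> changes
  Option D: v=69, gcd(6,69)=3 -> changes
  Option E: v=6, gcd(6,6)=6 -> preserves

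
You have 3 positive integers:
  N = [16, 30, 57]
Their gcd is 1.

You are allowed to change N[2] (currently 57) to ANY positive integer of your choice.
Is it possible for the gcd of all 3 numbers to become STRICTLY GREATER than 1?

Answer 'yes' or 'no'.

Answer: yes

Derivation:
Current gcd = 1
gcd of all OTHER numbers (without N[2]=57): gcd([16, 30]) = 2
The new gcd after any change is gcd(2, new_value).
This can be at most 2.
Since 2 > old gcd 1, the gcd CAN increase (e.g., set N[2] = 2).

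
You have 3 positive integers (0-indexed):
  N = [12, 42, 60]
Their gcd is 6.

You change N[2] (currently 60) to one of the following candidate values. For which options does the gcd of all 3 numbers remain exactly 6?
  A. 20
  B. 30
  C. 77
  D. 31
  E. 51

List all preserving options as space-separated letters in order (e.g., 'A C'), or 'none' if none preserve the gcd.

Answer: B

Derivation:
Old gcd = 6; gcd of others (without N[2]) = 6
New gcd for candidate v: gcd(6, v). Preserves old gcd iff gcd(6, v) = 6.
  Option A: v=20, gcd(6,20)=2 -> changes
  Option B: v=30, gcd(6,30)=6 -> preserves
  Option C: v=77, gcd(6,77)=1 -> changes
  Option D: v=31, gcd(6,31)=1 -> changes
  Option E: v=51, gcd(6,51)=3 -> changes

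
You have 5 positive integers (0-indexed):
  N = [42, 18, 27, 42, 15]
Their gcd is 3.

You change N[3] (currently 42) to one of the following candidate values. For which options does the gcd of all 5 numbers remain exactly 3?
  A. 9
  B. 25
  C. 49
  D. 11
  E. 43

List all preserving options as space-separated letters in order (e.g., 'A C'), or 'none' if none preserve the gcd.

Old gcd = 3; gcd of others (without N[3]) = 3
New gcd for candidate v: gcd(3, v). Preserves old gcd iff gcd(3, v) = 3.
  Option A: v=9, gcd(3,9)=3 -> preserves
  Option B: v=25, gcd(3,25)=1 -> changes
  Option C: v=49, gcd(3,49)=1 -> changes
  Option D: v=11, gcd(3,11)=1 -> changes
  Option E: v=43, gcd(3,43)=1 -> changes

Answer: A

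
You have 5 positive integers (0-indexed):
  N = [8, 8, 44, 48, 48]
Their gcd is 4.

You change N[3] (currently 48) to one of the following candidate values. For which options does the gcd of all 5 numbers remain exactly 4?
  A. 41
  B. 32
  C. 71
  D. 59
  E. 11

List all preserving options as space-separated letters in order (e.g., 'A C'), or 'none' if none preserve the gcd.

Answer: B

Derivation:
Old gcd = 4; gcd of others (without N[3]) = 4
New gcd for candidate v: gcd(4, v). Preserves old gcd iff gcd(4, v) = 4.
  Option A: v=41, gcd(4,41)=1 -> changes
  Option B: v=32, gcd(4,32)=4 -> preserves
  Option C: v=71, gcd(4,71)=1 -> changes
  Option D: v=59, gcd(4,59)=1 -> changes
  Option E: v=11, gcd(4,11)=1 -> changes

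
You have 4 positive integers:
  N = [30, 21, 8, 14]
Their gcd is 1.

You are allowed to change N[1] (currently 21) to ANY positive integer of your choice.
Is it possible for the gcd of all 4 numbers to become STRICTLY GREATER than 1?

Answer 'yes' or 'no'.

Answer: yes

Derivation:
Current gcd = 1
gcd of all OTHER numbers (without N[1]=21): gcd([30, 8, 14]) = 2
The new gcd after any change is gcd(2, new_value).
This can be at most 2.
Since 2 > old gcd 1, the gcd CAN increase (e.g., set N[1] = 2).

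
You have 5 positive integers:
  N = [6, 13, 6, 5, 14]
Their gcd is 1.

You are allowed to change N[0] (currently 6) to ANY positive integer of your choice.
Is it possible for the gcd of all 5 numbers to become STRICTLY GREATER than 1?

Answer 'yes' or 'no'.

Current gcd = 1
gcd of all OTHER numbers (without N[0]=6): gcd([13, 6, 5, 14]) = 1
The new gcd after any change is gcd(1, new_value).
This can be at most 1.
Since 1 = old gcd 1, the gcd can only stay the same or decrease.

Answer: no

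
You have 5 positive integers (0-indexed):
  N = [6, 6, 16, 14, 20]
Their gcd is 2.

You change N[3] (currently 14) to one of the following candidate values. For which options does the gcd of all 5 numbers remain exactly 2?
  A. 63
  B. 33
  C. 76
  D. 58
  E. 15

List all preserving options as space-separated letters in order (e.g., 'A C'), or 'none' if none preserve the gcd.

Old gcd = 2; gcd of others (without N[3]) = 2
New gcd for candidate v: gcd(2, v). Preserves old gcd iff gcd(2, v) = 2.
  Option A: v=63, gcd(2,63)=1 -> changes
  Option B: v=33, gcd(2,33)=1 -> changes
  Option C: v=76, gcd(2,76)=2 -> preserves
  Option D: v=58, gcd(2,58)=2 -> preserves
  Option E: v=15, gcd(2,15)=1 -> changes

Answer: C D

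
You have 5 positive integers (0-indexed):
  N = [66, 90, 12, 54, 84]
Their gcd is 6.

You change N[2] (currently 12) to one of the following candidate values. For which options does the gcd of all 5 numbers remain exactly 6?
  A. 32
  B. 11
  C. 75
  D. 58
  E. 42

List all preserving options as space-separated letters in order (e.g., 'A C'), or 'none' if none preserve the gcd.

Old gcd = 6; gcd of others (without N[2]) = 6
New gcd for candidate v: gcd(6, v). Preserves old gcd iff gcd(6, v) = 6.
  Option A: v=32, gcd(6,32)=2 -> changes
  Option B: v=11, gcd(6,11)=1 -> changes
  Option C: v=75, gcd(6,75)=3 -> changes
  Option D: v=58, gcd(6,58)=2 -> changes
  Option E: v=42, gcd(6,42)=6 -> preserves

Answer: E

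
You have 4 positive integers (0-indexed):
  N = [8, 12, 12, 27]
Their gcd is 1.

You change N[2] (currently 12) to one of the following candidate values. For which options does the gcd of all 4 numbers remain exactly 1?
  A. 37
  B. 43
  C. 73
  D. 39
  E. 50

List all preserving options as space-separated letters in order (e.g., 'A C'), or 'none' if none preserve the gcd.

Answer: A B C D E

Derivation:
Old gcd = 1; gcd of others (without N[2]) = 1
New gcd for candidate v: gcd(1, v). Preserves old gcd iff gcd(1, v) = 1.
  Option A: v=37, gcd(1,37)=1 -> preserves
  Option B: v=43, gcd(1,43)=1 -> preserves
  Option C: v=73, gcd(1,73)=1 -> preserves
  Option D: v=39, gcd(1,39)=1 -> preserves
  Option E: v=50, gcd(1,50)=1 -> preserves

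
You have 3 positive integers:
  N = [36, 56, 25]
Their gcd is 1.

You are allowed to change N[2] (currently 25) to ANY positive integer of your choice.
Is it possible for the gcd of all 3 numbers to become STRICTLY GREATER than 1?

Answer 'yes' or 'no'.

Answer: yes

Derivation:
Current gcd = 1
gcd of all OTHER numbers (without N[2]=25): gcd([36, 56]) = 4
The new gcd after any change is gcd(4, new_value).
This can be at most 4.
Since 4 > old gcd 1, the gcd CAN increase (e.g., set N[2] = 4).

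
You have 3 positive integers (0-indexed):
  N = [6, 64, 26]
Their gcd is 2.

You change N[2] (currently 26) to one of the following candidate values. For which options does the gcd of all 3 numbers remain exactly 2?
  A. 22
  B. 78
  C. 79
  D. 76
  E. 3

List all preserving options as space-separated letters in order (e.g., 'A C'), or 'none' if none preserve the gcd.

Answer: A B D

Derivation:
Old gcd = 2; gcd of others (without N[2]) = 2
New gcd for candidate v: gcd(2, v). Preserves old gcd iff gcd(2, v) = 2.
  Option A: v=22, gcd(2,22)=2 -> preserves
  Option B: v=78, gcd(2,78)=2 -> preserves
  Option C: v=79, gcd(2,79)=1 -> changes
  Option D: v=76, gcd(2,76)=2 -> preserves
  Option E: v=3, gcd(2,3)=1 -> changes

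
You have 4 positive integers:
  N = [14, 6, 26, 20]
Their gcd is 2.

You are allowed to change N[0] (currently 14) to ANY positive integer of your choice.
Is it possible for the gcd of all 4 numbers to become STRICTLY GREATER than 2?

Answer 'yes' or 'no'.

Answer: no

Derivation:
Current gcd = 2
gcd of all OTHER numbers (without N[0]=14): gcd([6, 26, 20]) = 2
The new gcd after any change is gcd(2, new_value).
This can be at most 2.
Since 2 = old gcd 2, the gcd can only stay the same or decrease.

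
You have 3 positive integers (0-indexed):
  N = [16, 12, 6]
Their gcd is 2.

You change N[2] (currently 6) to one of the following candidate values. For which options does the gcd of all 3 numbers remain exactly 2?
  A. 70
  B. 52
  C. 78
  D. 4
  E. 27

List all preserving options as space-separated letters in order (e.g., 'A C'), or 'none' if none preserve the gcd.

Old gcd = 2; gcd of others (without N[2]) = 4
New gcd for candidate v: gcd(4, v). Preserves old gcd iff gcd(4, v) = 2.
  Option A: v=70, gcd(4,70)=2 -> preserves
  Option B: v=52, gcd(4,52)=4 -> changes
  Option C: v=78, gcd(4,78)=2 -> preserves
  Option D: v=4, gcd(4,4)=4 -> changes
  Option E: v=27, gcd(4,27)=1 -> changes

Answer: A C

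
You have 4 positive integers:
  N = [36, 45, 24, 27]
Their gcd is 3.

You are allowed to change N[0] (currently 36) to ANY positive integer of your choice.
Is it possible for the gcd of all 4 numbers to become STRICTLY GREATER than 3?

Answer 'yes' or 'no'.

Current gcd = 3
gcd of all OTHER numbers (without N[0]=36): gcd([45, 24, 27]) = 3
The new gcd after any change is gcd(3, new_value).
This can be at most 3.
Since 3 = old gcd 3, the gcd can only stay the same or decrease.

Answer: no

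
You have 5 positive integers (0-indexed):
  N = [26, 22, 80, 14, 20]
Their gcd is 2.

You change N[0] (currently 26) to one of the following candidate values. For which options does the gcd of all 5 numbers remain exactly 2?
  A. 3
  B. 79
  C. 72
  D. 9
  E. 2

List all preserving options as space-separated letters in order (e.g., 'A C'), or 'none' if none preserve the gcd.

Old gcd = 2; gcd of others (without N[0]) = 2
New gcd for candidate v: gcd(2, v). Preserves old gcd iff gcd(2, v) = 2.
  Option A: v=3, gcd(2,3)=1 -> changes
  Option B: v=79, gcd(2,79)=1 -> changes
  Option C: v=72, gcd(2,72)=2 -> preserves
  Option D: v=9, gcd(2,9)=1 -> changes
  Option E: v=2, gcd(2,2)=2 -> preserves

Answer: C E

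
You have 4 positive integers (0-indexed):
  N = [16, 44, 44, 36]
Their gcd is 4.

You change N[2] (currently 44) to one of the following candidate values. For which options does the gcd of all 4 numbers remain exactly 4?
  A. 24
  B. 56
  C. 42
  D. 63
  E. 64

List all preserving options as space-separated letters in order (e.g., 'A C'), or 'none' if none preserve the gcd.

Old gcd = 4; gcd of others (without N[2]) = 4
New gcd for candidate v: gcd(4, v). Preserves old gcd iff gcd(4, v) = 4.
  Option A: v=24, gcd(4,24)=4 -> preserves
  Option B: v=56, gcd(4,56)=4 -> preserves
  Option C: v=42, gcd(4,42)=2 -> changes
  Option D: v=63, gcd(4,63)=1 -> changes
  Option E: v=64, gcd(4,64)=4 -> preserves

Answer: A B E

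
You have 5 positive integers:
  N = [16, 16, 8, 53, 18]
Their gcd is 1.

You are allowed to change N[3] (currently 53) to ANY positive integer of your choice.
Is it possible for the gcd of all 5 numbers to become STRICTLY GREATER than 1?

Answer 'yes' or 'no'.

Answer: yes

Derivation:
Current gcd = 1
gcd of all OTHER numbers (without N[3]=53): gcd([16, 16, 8, 18]) = 2
The new gcd after any change is gcd(2, new_value).
This can be at most 2.
Since 2 > old gcd 1, the gcd CAN increase (e.g., set N[3] = 2).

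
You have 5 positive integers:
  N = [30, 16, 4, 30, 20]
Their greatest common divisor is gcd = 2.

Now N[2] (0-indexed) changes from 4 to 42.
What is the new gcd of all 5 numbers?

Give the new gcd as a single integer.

Answer: 2

Derivation:
Numbers: [30, 16, 4, 30, 20], gcd = 2
Change: index 2, 4 -> 42
gcd of the OTHER numbers (without index 2): gcd([30, 16, 30, 20]) = 2
New gcd = gcd(g_others, new_val) = gcd(2, 42) = 2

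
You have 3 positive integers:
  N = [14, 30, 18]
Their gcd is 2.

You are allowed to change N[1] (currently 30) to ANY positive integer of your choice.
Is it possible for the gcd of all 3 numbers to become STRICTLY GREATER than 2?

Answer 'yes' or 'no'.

Answer: no

Derivation:
Current gcd = 2
gcd of all OTHER numbers (without N[1]=30): gcd([14, 18]) = 2
The new gcd after any change is gcd(2, new_value).
This can be at most 2.
Since 2 = old gcd 2, the gcd can only stay the same or decrease.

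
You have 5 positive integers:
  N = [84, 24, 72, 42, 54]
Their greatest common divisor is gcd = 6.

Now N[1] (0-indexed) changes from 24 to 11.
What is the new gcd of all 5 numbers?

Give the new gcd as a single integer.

Numbers: [84, 24, 72, 42, 54], gcd = 6
Change: index 1, 24 -> 11
gcd of the OTHER numbers (without index 1): gcd([84, 72, 42, 54]) = 6
New gcd = gcd(g_others, new_val) = gcd(6, 11) = 1

Answer: 1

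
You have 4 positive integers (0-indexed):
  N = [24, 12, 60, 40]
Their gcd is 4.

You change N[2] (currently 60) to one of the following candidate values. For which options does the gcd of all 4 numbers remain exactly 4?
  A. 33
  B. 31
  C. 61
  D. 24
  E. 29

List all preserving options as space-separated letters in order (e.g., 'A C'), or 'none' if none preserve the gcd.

Old gcd = 4; gcd of others (without N[2]) = 4
New gcd for candidate v: gcd(4, v). Preserves old gcd iff gcd(4, v) = 4.
  Option A: v=33, gcd(4,33)=1 -> changes
  Option B: v=31, gcd(4,31)=1 -> changes
  Option C: v=61, gcd(4,61)=1 -> changes
  Option D: v=24, gcd(4,24)=4 -> preserves
  Option E: v=29, gcd(4,29)=1 -> changes

Answer: D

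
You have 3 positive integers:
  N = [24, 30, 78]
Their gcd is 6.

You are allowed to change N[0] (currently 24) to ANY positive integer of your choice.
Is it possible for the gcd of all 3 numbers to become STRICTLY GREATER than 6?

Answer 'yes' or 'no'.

Current gcd = 6
gcd of all OTHER numbers (without N[0]=24): gcd([30, 78]) = 6
The new gcd after any change is gcd(6, new_value).
This can be at most 6.
Since 6 = old gcd 6, the gcd can only stay the same or decrease.

Answer: no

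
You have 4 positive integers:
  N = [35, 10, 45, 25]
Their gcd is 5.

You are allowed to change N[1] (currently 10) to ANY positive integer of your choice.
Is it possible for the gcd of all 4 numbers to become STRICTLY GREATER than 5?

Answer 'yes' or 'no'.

Answer: no

Derivation:
Current gcd = 5
gcd of all OTHER numbers (without N[1]=10): gcd([35, 45, 25]) = 5
The new gcd after any change is gcd(5, new_value).
This can be at most 5.
Since 5 = old gcd 5, the gcd can only stay the same or decrease.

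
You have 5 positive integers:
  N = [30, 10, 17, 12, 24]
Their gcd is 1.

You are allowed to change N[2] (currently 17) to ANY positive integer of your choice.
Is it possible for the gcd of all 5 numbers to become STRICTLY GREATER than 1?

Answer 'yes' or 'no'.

Current gcd = 1
gcd of all OTHER numbers (without N[2]=17): gcd([30, 10, 12, 24]) = 2
The new gcd after any change is gcd(2, new_value).
This can be at most 2.
Since 2 > old gcd 1, the gcd CAN increase (e.g., set N[2] = 2).

Answer: yes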